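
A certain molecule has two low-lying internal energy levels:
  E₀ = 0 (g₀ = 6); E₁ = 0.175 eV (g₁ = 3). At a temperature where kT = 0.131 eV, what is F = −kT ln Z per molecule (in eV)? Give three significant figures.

-0.251 eV

Eᵢ/kT = 0, 1.3359.
Z = Σ gᵢe^(−Eᵢ/kT) = 6·e^(−0) + 3·e^(−1.3359) = 6.0000 + 0.78876 = 6.7888.
F = −kT ln Z = −0.131 × ln(6.7888) = −0.131 × 1.9153 = -0.251 eV.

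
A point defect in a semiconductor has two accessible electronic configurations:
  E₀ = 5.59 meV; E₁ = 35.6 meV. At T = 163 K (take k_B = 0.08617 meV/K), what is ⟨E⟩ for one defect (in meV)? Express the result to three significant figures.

k_BT = 0.08617 × 163 K = 14.046 meV.
Eᵢ/kT = 0.39798, 2.5345.
Z = Σ e^(−Eᵢ/kT) = e^(−0.39798) + e^(−2.5345) = 0.67168 + 0.079301 = 0.75098.
⟨E⟩ = Σ Eᵢ e^(−Eᵢ/kT) / Z = (5.59·0.67168 + 35.6·0.079301) / 0.75098 = 8.76 meV.

8.76 meV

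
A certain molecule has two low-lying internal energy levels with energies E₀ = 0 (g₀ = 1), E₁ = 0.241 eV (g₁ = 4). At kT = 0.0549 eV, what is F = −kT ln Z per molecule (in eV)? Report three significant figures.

-0.00266 eV

Eᵢ/kT = 0, 4.3898.
Z = Σ gᵢe^(−Eᵢ/kT) = 1·e^(−0) + 4·e^(−4.3898) = 1.0000 + 0.049613 = 1.0496.
F = −kT ln Z = −0.0549 × ln(1.0496) = −0.0549 × 0.048409 = -0.00266 eV.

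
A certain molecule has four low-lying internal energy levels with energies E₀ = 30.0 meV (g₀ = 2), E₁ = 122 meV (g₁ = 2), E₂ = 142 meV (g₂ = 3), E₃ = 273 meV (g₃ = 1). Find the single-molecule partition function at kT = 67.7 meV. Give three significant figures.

Z = 2.00

Eᵢ/kT = 0.44313, 1.8021, 2.0975, 4.0325.
Z = Σ gᵢe^(−Eᵢ/kT) = 2·e^(−0.44313) + 2·e^(−1.8021) + 3·e^(−2.0975) + 1·e^(−4.0325) = 1.2840 + 0.32990 + 0.36829 + 0.017730 = 1.9999.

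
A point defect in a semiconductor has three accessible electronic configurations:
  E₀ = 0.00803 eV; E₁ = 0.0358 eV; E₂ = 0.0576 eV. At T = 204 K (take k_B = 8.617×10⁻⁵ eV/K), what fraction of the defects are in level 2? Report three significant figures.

0.0471

k_BT = 8.617×10⁻⁵ × 204 K = 0.017579 eV.
Eᵢ/kT = 0.45680, 2.0365, 3.2766.
Z = Σ e^(−Eᵢ/kT) = e^(−0.45680) + e^(−2.0365) + e^(−3.2766) = 0.63331 + 0.13048 + 0.037756 = 0.80155.
P₂ = e^(−E₂/kT) / Z = 0.037756/0.80155 = 0.0471.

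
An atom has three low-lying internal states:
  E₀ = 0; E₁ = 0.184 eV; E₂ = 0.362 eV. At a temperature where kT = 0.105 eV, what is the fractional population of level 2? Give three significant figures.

0.0264

Eᵢ/kT = 0, 1.7524, 3.4476.
Z = Σ e^(−Eᵢ/kT) = e^(−0) + e^(−1.7524) + e^(−3.4476) = 1.0000 + 0.17336 + 0.031822 = 1.2052.
P₂ = e^(−E₂/kT) / Z = 0.031822/1.2052 = 0.0264.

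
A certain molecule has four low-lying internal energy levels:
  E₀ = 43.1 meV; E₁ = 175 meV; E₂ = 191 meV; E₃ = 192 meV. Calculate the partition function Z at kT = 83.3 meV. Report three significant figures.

Eᵢ/kT = 0.51741, 2.1008, 2.2929, 2.3049.
Z = Σ e^(−Eᵢ/kT) = e^(−0.51741) + e^(−2.1008) + e^(−2.2929) + e^(−2.3049) = 0.59606 + 0.12236 + 0.10097 + 0.099769 = 0.91916.

Z = 0.919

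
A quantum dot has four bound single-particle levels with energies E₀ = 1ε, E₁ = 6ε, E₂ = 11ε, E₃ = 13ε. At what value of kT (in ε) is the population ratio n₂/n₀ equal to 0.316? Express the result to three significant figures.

n₂/n₀ = exp[−(E₂−E₀)/kT] = 0.316.
⇒ (E₂−E₀)/kT = ln(1/0.316) = ln(3.1646) = 1.1520.
kT = 10ε / 1.1520 = 8.68 ε.

8.68 ε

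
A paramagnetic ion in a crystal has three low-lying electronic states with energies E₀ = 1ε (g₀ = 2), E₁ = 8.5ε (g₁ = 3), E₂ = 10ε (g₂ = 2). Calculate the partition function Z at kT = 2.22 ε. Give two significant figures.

Z = 1.4

Eᵢ/kT = 0.4505, 3.829, 4.505.
Z = Σ gᵢe^(−Eᵢ/kT) = 2·e^(−0.4505) + 3·e^(−3.829) + 2·e^(−4.505) = 1.275 + 0.06519 + 0.02211 = 1.362.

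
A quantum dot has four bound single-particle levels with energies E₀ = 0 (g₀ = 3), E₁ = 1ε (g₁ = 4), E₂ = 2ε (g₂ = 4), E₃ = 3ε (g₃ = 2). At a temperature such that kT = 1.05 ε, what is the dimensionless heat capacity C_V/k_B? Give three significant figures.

0.545

Eᵢ/kT = 0, 0.95238, 1.9048, 2.8571.
Z = Σ gᵢe^(−Eᵢ/kT) = 3·e^(−0) + 4·e^(−0.95238) + 4·e^(−1.9048) + 2·e^(−2.8571) = 3.0000 + 1.5433 + 0.59541 + 0.11487 = 5.2536.
⟨E⟩ = 0.58602 ε, ⟨E²⟩ = 0.94388 ε².
C_V/k_B = (⟨E²⟩ − ⟨E⟩²)/(kT)² = (0.94388 − 0.34342)/1.1025 = 0.545.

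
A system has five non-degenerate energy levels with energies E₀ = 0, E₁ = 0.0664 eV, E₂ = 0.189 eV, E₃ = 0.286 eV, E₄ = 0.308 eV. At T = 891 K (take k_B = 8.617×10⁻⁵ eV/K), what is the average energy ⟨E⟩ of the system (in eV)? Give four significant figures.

k_BT = 8.617×10⁻⁵ × 891 K = 0.0767775 eV.
Eᵢ/kT = 0, 0.864837, 2.46166, 3.72505, 4.01159.
Z = Σ e^(−Eᵢ/kT) = e^(−0) + e^(−0.864837) + e^(−2.46166) + e^(−3.72505) + e^(−4.01159) = 1.00000 + 0.421120 + 0.0852932 + 0.0241119 + 0.0181046 = 1.54863.
⟨E⟩ = Σ Eᵢ e^(−Eᵢ/kT) / Z = (0·1.00000 + 0.0664·0.421120 + 0.189·0.0852932 + 0.286·0.0241119 + 0.308·0.0181046) / 1.54863 = 0.03652 eV.

0.03652 eV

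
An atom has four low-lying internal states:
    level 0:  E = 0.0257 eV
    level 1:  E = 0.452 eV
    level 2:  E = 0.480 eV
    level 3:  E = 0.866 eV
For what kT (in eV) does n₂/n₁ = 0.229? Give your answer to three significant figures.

n₂/n₁ = exp[−(E₂−E₁)/kT] = 0.229.
⇒ (E₂−E₁)/kT = ln(1/0.229) = ln(4.3668) = 1.4740.
kT = 0.028 eV / 1.4740 = 0.0190 eV.

0.0190 eV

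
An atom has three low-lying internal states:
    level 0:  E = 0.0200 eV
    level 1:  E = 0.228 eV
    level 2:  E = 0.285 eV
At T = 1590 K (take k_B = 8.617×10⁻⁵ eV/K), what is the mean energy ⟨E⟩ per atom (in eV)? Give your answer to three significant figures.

0.0815 eV

k_BT = 8.617×10⁻⁵ × 1590 K = 0.13701 eV.
Eᵢ/kT = 0.14597, 1.6641, 2.0801.
Z = Σ e^(−Eᵢ/kT) = e^(−0.14597) + e^(−1.6641) + e^(−2.0801) = 0.86418 + 0.18936 + 0.12492 = 1.1785.
⟨E⟩ = Σ Eᵢ e^(−Eᵢ/kT) / Z = (0.0200·0.86418 + 0.228·0.18936 + 0.285·0.12492) / 1.1785 = 0.0815 eV.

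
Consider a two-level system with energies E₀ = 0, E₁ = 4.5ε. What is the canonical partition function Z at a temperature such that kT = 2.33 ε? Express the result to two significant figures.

Z = 1.1

Eᵢ/kT = 0, 1.931.
Z = Σ e^(−Eᵢ/kT) = e^(−0) + e^(−1.931) = 1.000 + 0.1450 = 1.145.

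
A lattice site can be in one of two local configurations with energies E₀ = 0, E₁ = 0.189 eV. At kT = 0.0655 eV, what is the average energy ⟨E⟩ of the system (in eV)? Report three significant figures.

0.00999 eV

Eᵢ/kT = 0, 2.8855.
Z = Σ e^(−Eᵢ/kT) = e^(−0) + e^(−2.8855) = 1.0000 + 0.055827 = 1.0558.
⟨E⟩ = Σ Eᵢ e^(−Eᵢ/kT) / Z = (0·1.0000 + 0.189·0.055827) / 1.0558 = 0.00999 eV.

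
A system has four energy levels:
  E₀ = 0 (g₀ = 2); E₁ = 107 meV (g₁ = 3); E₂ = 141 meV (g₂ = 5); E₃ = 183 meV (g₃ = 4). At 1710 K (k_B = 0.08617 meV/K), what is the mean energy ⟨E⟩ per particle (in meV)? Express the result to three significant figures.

97.7 meV

k_BT = 0.08617 × 1710 K = 147.35 meV.
Eᵢ/kT = 0, 0.72616, 0.95691, 1.2419.
Z = Σ gᵢe^(−Eᵢ/kT) = 2·e^(−0) + 3·e^(−0.72616) + 5·e^(−0.95691) + 4·e^(−1.2419) = 2.0000 + 1.4513 + 1.9204 + 1.1553 = 6.5270.
⟨E⟩ = Σ Eᵢ gᵢe^(−Eᵢ/kT) / Z = (0·2.0000 + 107·1.4513 + 141·1.9204 + 183·1.1553) / 6.5270 = 97.7 meV.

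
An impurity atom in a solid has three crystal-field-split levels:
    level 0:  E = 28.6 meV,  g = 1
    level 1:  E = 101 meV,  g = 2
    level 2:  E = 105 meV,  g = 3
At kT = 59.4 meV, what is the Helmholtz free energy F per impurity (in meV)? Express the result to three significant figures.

Eᵢ/kT = 0.48148, 1.7003, 1.7677.
Z = Σ gᵢe^(−Eᵢ/kT) = 1·e^(−0.48148) + 2·e^(−1.7003) + 3·e^(−1.7677) = 0.61787 + 0.36526 + 0.51218 = 1.4953.
F = −kT ln Z = −59.4 × ln(1.4953) = −59.4 × 0.40233 = -23.9 meV.

-23.9 meV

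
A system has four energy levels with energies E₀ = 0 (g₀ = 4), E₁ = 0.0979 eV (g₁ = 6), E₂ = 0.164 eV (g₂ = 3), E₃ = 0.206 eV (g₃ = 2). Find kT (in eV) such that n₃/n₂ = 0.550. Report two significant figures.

0.22 eV

n₃/n₂ = (g₃/g₂) exp[−(E₃−E₂)/kT] = 0.550.
⇒ (E₃−E₂)/kT = ln((2/3)/0.550) = ln(1.212) = 0.1923.
kT = 0.042 eV / 0.1923 = 0.22 eV.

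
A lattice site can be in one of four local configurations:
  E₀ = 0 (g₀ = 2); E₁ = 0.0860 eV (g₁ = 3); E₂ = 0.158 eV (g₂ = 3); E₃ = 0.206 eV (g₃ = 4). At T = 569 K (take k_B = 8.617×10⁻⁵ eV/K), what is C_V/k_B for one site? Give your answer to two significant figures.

1.1

k_BT = 8.617×10⁻⁵ × 569 K = 0.04903 eV.
Eᵢ/kT = 0, 1.754, 3.223, 4.202.
Z = Σ gᵢe^(−Eᵢ/kT) = 2·e^(−0) + 3·e^(−1.754) + 3·e^(−3.223) + 4·e^(−4.202) = 2.000 + 0.5192 + 0.1195 + 0.05986 = 2.699.
⟨E⟩ = 0.02811 eV, ⟨E²⟩ = 0.003469 eV².
C_V/k_B = (⟨E²⟩ − ⟨E⟩²)/(kT)² = (0.003469 − 0.0007902)/0.002404 = 1.1.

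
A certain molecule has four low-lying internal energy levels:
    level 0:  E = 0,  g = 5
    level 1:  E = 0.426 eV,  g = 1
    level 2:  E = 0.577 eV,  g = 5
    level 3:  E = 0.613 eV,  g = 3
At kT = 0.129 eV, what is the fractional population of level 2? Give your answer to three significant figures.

0.0111

Eᵢ/kT = 0, 3.3023, 4.4729, 4.7519.
Z = Σ gᵢe^(−Eᵢ/kT) = 5·e^(−0) + 1·e^(−3.3023) + 5·e^(−4.4729) + 3·e^(−4.7519) = 5.0000 + 0.036798 + 0.057071 + 0.025906 = 5.1198.
P₂ = g₂ e^(−E₂/kT) / Z = 0.057071/5.1198 = 0.0111.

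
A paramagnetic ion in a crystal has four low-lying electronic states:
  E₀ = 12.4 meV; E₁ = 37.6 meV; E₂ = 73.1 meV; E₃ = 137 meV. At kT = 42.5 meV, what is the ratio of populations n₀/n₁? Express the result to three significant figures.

1.81

n₀/n₁ = exp[−(E₀−E₁)/kT] = exp(−(-25.2 meV)/(42.5 meV)) = exp(0.59294) = 1.81.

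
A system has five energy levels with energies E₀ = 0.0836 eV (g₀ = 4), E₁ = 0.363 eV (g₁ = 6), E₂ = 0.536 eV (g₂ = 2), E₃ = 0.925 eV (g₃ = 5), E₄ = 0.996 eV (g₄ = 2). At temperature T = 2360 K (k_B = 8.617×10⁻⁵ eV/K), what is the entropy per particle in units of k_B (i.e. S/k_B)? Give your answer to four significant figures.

k_BT = 8.617×10⁻⁵ × 2360 K = 0.203361 eV.
Eᵢ/kT = 0.411092, 1.78500, 2.63571, 4.54856, 4.89769.
Z = Σ gᵢe^(−Eᵢ/kT) = 4·e^(−0.411092) + 6·e^(−1.78500) + 2·e^(−2.63571) + 5·e^(−4.54856) + 2·e^(−4.89769) = 2.65170 + 1.00678 + 0.143336 + 0.0529122 + 0.0149276 = 3.86966.
⟨E⟩ = Σ EᵢPᵢ = 0.188074 eV.
S/k_B = ln Z + ⟨E⟩/kT = ln(3.86966) + 0.188074/0.203361 = 1.35317 + 0.924828 = 2.278.

2.278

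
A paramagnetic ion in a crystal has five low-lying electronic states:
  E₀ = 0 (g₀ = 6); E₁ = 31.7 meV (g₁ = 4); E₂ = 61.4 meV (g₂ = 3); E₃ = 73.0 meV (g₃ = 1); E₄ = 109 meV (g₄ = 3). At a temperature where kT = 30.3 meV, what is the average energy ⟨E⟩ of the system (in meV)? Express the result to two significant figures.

11 meV

Eᵢ/kT = 0, 1.046, 2.026, 2.409, 3.597.
Z = Σ gᵢe^(−Eᵢ/kT) = 6·e^(−0) + 4·e^(−1.046) + 3·e^(−2.026) + 1·e^(−2.409) + 3·e^(−3.597) = 6.000 + 1.405 + 0.3956 + 0.08991 + 0.08222 = 7.973.
⟨E⟩ = Σ Eᵢ gᵢe^(−Eᵢ/kT) / Z = (0·6.000 + 31.7·1.405 + 61.4·0.3956 + 73.0·0.08991 + 109·0.08222) / 7.973 = 11 meV.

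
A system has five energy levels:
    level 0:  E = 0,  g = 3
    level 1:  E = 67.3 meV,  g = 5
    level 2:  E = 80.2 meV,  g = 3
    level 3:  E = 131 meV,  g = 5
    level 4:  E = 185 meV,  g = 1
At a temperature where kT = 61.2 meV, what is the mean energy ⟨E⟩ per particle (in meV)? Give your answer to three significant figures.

43.0 meV

Eᵢ/kT = 0, 1.0997, 1.3105, 2.1405, 3.0229.
Z = Σ gᵢe^(−Eᵢ/kT) = 3·e^(−0) + 5·e^(−1.0997) + 3·e^(−1.3105) + 5·e^(−2.1405) + 1·e^(−3.0229) = 3.0000 + 1.6649 + 0.80906 + 0.58798 + 0.048660 = 6.1106.
⟨E⟩ = Σ Eᵢ gᵢe^(−Eᵢ/kT) / Z = (0·3.0000 + 67.3·1.6649 + 80.2·0.80906 + 131·0.58798 + 185·0.048660) / 6.1106 = 43.0 meV.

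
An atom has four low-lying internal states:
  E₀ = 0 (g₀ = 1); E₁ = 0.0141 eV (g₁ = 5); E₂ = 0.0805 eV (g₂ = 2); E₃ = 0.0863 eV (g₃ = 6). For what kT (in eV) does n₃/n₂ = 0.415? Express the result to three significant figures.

0.00293 eV

n₃/n₂ = (g₃/g₂) exp[−(E₃−E₂)/kT] = 0.415.
⇒ (E₃−E₂)/kT = ln((6/2)/0.415) = ln(7.2289) = 1.9781.
kT = 0.0058 eV / 1.9781 = 0.00293 eV.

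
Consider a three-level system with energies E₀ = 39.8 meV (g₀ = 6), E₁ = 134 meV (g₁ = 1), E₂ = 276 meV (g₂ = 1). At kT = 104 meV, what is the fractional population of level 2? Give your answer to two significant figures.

Eᵢ/kT = 0.3827, 1.288, 2.654.
Z = Σ gᵢe^(−Eᵢ/kT) = 6·e^(−0.3827) + 1·e^(−1.288) + 1·e^(−2.654) = 4.092 + 0.2758 + 0.07037 = 4.438.
P₂ = g₂ e^(−E₂/kT) / Z = 0.07037/4.438 = 0.016.

0.016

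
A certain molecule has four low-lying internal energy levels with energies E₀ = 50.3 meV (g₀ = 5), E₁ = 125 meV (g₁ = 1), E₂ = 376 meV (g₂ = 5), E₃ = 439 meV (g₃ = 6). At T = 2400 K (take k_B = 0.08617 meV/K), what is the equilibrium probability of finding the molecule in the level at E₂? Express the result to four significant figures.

k_BT = 0.08617 × 2400 K = 206.808 meV.
Eᵢ/kT = 0.243221, 0.604425, 1.81811, 2.12274.
Z = Σ gᵢe^(−Eᵢ/kT) = 5·e^(−0.243221) + 1·e^(−0.604425) + 5·e^(−1.81811) + 6·e^(−2.12274) = 3.92049 + 0.546389 + 0.811661 + 0.718219 = 5.99676.
P₂ = g₂ e^(−E₂/kT) / Z = 0.811661/5.99676 = 0.1353.

0.1353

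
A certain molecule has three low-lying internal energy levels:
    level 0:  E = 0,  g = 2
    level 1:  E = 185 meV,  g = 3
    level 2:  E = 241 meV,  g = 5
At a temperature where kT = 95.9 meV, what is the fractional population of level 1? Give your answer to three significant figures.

Eᵢ/kT = 0, 1.9291, 2.5130.
Z = Σ gᵢe^(−Eᵢ/kT) = 2·e^(−0) + 3·e^(−1.9291) + 5·e^(−2.5130) = 2.0000 + 0.43584 + 0.40512 = 2.8410.
P₁ = g₁ e^(−E₁/kT) / Z = 0.43584/2.8410 = 0.153.

0.153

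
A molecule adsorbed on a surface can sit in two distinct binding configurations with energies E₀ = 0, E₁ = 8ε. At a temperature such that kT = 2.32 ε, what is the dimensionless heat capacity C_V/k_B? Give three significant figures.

0.355

Eᵢ/kT = 0, 3.4483.
Z = Σ e^(−Eᵢ/kT) = e^(−0) + e^(−3.4483) = 1.0000 + 0.031800 = 1.0318.
⟨E⟩ = 0.24656 ε, ⟨E²⟩ = 1.9725 ε².
C_V/k_B = (⟨E²⟩ − ⟨E⟩²)/(kT)² = (1.9725 − 0.060792)/5.3824 = 0.355.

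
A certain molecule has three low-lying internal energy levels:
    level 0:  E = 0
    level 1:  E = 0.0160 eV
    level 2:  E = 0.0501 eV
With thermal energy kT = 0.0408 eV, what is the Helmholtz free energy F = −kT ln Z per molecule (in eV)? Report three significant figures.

-0.0276 eV

Eᵢ/kT = 0, 0.39216, 1.2279.
Z = Σ e^(−Eᵢ/kT) = e^(−0) + e^(−0.39216) + e^(−1.2279) = 1.0000 + 0.67560 + 0.29291 = 1.9685.
F = −kT ln Z = −0.0408 × ln(1.9685) = −0.0408 × 0.67727 = -0.0276 eV.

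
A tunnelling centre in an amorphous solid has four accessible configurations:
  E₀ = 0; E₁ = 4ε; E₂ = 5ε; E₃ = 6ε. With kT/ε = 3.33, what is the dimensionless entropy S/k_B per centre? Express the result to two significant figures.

1.1

Eᵢ/kT = 0, 1.201, 1.502, 1.802.
Z = Σ e^(−Eᵢ/kT) = e^(−0) + e^(−1.201) + e^(−1.502) + e^(−1.802) = 1.000 + 0.3009 + 0.2227 + 0.1650 = 1.689.
⟨E⟩ = Σ EᵢPᵢ = 1.958 ε.
S/k_B = ln Z + ⟨E⟩/kT = ln(1.689) + 1.958/3.33 = 0.5241 + 0.5880 = 1.1.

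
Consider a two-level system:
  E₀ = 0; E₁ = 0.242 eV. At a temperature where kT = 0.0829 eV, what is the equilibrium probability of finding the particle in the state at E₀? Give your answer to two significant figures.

Eᵢ/kT = 0, 2.919.
Z = Σ e^(−Eᵢ/kT) = e^(−0) + e^(−2.919) = 1.000 + 0.05399 = 1.054.
P₀ = e^(−E₀/kT) / Z = 1.000/1.054 = 0.95.

0.95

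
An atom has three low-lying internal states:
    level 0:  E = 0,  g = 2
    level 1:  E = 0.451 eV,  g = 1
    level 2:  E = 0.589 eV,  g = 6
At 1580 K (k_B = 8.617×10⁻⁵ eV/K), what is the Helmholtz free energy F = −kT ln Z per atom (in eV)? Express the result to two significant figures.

-0.10 eV

k_BT = 8.617×10⁻⁵ × 1580 K = 0.1361 eV.
Eᵢ/kT = 0, 3.314, 4.328.
Z = Σ gᵢe^(−Eᵢ/kT) = 2·e^(−0) + 1·e^(−3.314) + 6·e^(−4.328) = 2.000 + 0.03637 + 0.07916 = 2.116.
F = −kT ln Z = −0.1361 × ln(2.116) = −0.1361 × 0.7495 = -0.10 eV.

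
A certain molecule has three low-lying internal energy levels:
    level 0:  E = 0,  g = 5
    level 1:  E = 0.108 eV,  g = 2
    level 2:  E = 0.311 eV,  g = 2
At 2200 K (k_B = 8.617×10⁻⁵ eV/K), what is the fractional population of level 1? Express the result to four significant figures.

k_BT = 8.617×10⁻⁵ × 2200 K = 0.189574 eV.
Eᵢ/kT = 0, 0.569698, 1.64052.
Z = Σ gᵢe^(−Eᵢ/kT) = 5·e^(−0) + 2·e^(−0.569698) + 2·e^(−1.64052) = 5.00000 + 1.13139 + 0.387758 = 6.51915.
P₁ = g₁ e^(−E₁/kT) / Z = 1.13139/6.51915 = 0.1735.

0.1735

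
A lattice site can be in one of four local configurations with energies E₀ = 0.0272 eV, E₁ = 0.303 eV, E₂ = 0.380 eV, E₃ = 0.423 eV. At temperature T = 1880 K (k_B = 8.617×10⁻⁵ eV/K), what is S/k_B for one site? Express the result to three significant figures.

0.880

k_BT = 8.617×10⁻⁵ × 1880 K = 0.16200 eV.
Eᵢ/kT = 0.16790, 1.8704, 2.3457, 2.6111.
Z = Σ e^(−Eᵢ/kT) = e^(−0.16790) + e^(−1.8704) + e^(−2.3457) + e^(−2.6111) = 0.84544 + 0.15406 + 0.095780 + 0.073454 = 1.1687.
⟨E⟩ = Σ EᵢPᵢ = 0.11735 eV.
S/k_B = ln Z + ⟨E⟩/kT = ln(1.1687) + 0.11735/0.16200 = 0.15589 + 0.72438 = 0.880.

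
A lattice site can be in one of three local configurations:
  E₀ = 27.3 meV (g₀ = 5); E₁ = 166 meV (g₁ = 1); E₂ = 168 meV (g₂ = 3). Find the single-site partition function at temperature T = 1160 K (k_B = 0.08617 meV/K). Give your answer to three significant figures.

Z = 4.55

k_BT = 0.08617 × 1160 K = 99.957 meV.
Eᵢ/kT = 0.27312, 1.6607, 1.6807.
Z = Σ gᵢe^(−Eᵢ/kT) = 5·e^(−0.27312) + 1·e^(−1.6607) + 3·e^(−1.6807) = 3.8050 + 0.19001 + 0.55873 = 4.5537.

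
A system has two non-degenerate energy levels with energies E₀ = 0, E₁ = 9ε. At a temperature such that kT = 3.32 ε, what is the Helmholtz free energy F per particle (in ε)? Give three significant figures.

Eᵢ/kT = 0, 2.7108.
Z = Σ e^(−Eᵢ/kT) = e^(−0) + e^(−2.7108) = 1.0000 + 0.066484 = 1.0665.
F = −kT ln Z = −3.32 × ln(1.0665) = −3.32 × 0.064382 = -0.214 ε.

-0.214 ε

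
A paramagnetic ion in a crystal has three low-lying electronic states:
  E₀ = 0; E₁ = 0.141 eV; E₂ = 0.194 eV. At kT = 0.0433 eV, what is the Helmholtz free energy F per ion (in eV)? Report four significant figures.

-0.002107 eV

Eᵢ/kT = 0, 3.25635, 4.48037.
Z = Σ e^(−Eᵢ/kT) = e^(−0) + e^(−3.25635) + e^(−4.48037) = 1.00000 + 0.0385288 + 0.0113292 = 1.04986.
F = −kT ln Z = −0.0433 × ln(1.04986) = −0.0433 × 0.0486568 = -0.002107 eV.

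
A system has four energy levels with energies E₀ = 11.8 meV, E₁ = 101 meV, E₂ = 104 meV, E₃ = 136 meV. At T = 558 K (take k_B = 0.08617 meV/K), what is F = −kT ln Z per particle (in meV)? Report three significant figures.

k_BT = 0.08617 × 558 K = 48.083 meV.
Eᵢ/kT = 0.24541, 2.1005, 2.1629, 2.8284.
Z = Σ e^(−Eᵢ/kT) = e^(−0.24541) + e^(−2.1005) + e^(−2.1629) + e^(−2.8284) = 0.78238 + 0.12240 + 0.11499 + 0.059107 = 1.0789.
F = −kT ln Z = −48.083 × ln(1.0789) = −48.083 × 0.075942 = -3.65 meV.

-3.65 meV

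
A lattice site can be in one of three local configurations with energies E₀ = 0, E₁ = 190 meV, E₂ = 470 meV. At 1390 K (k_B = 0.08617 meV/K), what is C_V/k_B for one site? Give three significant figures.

k_BT = 0.08617 × 1390 K = 119.78 meV.
Eᵢ/kT = 0, 1.5862, 3.9239.
Z = Σ e^(−Eᵢ/kT) = e^(−0) + e^(−1.5862) + e^(−3.9239) = 1.0000 + 0.20470 + 0.019764 = 1.2245.
⟨E⟩ = 39.348 meV, ⟨E²⟩ = 9600.3 meV².
C_V/k_B = (⟨E²⟩ − ⟨E⟩²)/(kT)² = (9600.3 − 1548.3)/14347 = 0.561.

0.561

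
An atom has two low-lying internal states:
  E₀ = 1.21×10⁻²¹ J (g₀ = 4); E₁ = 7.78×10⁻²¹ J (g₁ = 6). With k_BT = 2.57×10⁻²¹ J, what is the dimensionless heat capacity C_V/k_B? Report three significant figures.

Eᵢ/kT = 0.47082, 3.0272.
Z = Σ gᵢe^(−Eᵢ/kT) = 4·e^(−0.47082) + 6·e^(−3.0272) = 2.4980 + 0.29071 = 2.7887.
⟨E⟩ = 1.8949, ⟨E²⟩ = 7.6213.
C_V/k_B = (⟨E²⟩ − ⟨E⟩²)/(kT)² = (7.6213 − 3.5906)/6.6049 = 0.610.

0.610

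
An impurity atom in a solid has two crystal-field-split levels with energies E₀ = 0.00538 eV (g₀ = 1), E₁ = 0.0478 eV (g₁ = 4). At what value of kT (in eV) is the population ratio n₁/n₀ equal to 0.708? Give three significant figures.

0.0245 eV

n₁/n₀ = (g₁/g₀) exp[−(E₁−E₀)/kT] = 0.708.
⇒ (E₁−E₀)/kT = ln((4/1)/0.708) = ln(5.6497) = 1.7316.
kT = 0.04242 eV / 1.7316 = 0.0245 eV.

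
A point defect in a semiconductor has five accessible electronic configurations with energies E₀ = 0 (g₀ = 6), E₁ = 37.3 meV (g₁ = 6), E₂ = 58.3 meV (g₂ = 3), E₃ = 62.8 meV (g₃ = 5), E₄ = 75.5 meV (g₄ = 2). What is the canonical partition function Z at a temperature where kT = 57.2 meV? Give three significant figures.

Eᵢ/kT = 0, 0.65210, 1.0192, 1.0979, 1.3199.
Z = Σ gᵢe^(−Eᵢ/kT) = 6·e^(−0) + 6·e^(−0.65210) + 3·e^(−1.0192) + 5·e^(−1.0979) + 2·e^(−1.3199) = 6.0000 + 3.1257 + 1.0827 + 1.6679 + 0.53432 = 12.411.

Z = 12.4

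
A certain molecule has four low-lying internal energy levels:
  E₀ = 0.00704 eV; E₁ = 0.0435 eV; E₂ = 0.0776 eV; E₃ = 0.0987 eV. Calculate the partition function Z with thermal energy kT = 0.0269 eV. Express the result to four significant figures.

Z = 1.050

Eᵢ/kT = 0.261710, 1.61710, 2.88476, 3.66914.
Z = Σ e^(−Eᵢ/kT) = e^(−0.261710) + e^(−1.61710) + e^(−2.88476) + e^(−3.66914) = 0.769734 + 0.198473 + 0.0558682 + 0.0254984 = 1.04957.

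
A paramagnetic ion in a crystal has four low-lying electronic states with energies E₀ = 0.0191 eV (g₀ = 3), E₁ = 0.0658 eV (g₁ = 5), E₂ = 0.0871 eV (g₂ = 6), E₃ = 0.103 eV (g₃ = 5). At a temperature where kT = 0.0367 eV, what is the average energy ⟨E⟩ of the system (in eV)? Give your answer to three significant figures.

0.0485 eV

Eᵢ/kT = 0.52044, 1.7929, 2.3733, 2.8065.
Z = Σ gᵢe^(−Eᵢ/kT) = 3·e^(−0.52044) + 5·e^(−1.7929) + 6·e^(−2.3733) + 5·e^(−2.8065) = 1.7828 + 0.83238 + 0.55904 + 0.30208 = 3.4763.
⟨E⟩ = Σ Eᵢ gᵢe^(−Eᵢ/kT) / Z = (0.0191·1.7828 + 0.0658·0.83238 + 0.0871·0.55904 + 0.103·0.30208) / 3.4763 = 0.0485 eV.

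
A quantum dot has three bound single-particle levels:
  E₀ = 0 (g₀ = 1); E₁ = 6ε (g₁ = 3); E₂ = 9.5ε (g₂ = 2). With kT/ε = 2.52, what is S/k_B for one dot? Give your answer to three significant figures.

Eᵢ/kT = 0, 2.3810, 3.7698.
Z = Σ gᵢe^(−Eᵢ/kT) = 1·e^(−0) + 3·e^(−2.3810) + 2·e^(−3.7698) = 1.0000 + 0.27737 + 0.046113 = 1.3235.
⟨E⟩ = Σ EᵢPᵢ = 1.5884 ε.
S/k_B = ln Z + ⟨E⟩/kT = ln(1.3235) + 1.5884/2.52 = 0.28028 + 0.63032 = 0.911.

0.911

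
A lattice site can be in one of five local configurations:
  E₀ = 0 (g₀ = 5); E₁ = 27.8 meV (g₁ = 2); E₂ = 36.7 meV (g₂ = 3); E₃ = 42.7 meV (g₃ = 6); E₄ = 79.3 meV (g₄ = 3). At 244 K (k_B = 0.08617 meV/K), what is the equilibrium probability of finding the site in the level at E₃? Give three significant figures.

0.114

k_BT = 0.08617 × 244 K = 21.025 meV.
Eᵢ/kT = 0, 1.3222, 1.7455, 2.0309, 3.7717.
Z = Σ gᵢe^(−Eᵢ/kT) = 5·e^(−0) + 2·e^(−1.3222) + 3·e^(−1.7455) + 6·e^(−2.0309) + 3·e^(−3.7717) = 5.0000 + 0.53310 + 0.52367 + 0.78730 + 0.069039 = 6.9131.
P₃ = g₃ e^(−E₃/kT) / Z = 0.78730/6.9131 = 0.114.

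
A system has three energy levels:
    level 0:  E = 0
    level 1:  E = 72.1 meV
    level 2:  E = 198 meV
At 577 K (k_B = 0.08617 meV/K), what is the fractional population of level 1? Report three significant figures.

k_BT = 0.08617 × 577 K = 49.720 meV.
Eᵢ/kT = 0, 1.4501, 3.9823.
Z = Σ e^(−Eᵢ/kT) = e^(−0) + e^(−1.4501) + e^(−3.9823) = 1.0000 + 0.23455 + 0.018643 = 1.2532.
P₁ = e^(−E₁/kT) / Z = 0.23455/1.2532 = 0.187.

0.187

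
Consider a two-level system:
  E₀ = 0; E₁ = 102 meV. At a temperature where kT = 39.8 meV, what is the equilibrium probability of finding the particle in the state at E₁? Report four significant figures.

Eᵢ/kT = 0, 2.56281.
Z = Σ e^(−Eᵢ/kT) = e^(−0) + e^(−2.56281) = 1.00000 + 0.0770878 = 1.07709.
P₁ = e^(−E₁/kT) / Z = 0.0770878/1.07709 = 0.07157.

0.07157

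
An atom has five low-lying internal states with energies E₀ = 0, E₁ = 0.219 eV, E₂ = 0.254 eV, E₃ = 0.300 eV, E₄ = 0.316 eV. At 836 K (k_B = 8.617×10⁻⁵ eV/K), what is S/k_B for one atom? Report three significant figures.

0.433

k_BT = 8.617×10⁻⁵ × 836 K = 0.072038 eV.
Eᵢ/kT = 0, 3.0401, 3.5259, 4.1645, 4.3866.
Z = Σ e^(−Eᵢ/kT) = e^(−0) + e^(−3.0401) + e^(−3.5259) + e^(−4.1645) + e^(−4.3866) = 1.0000 + 0.047830 + 0.029425 + 0.015537 + 0.012443 = 1.1052.
⟨E⟩ = Σ EᵢPᵢ = 0.024015 eV.
S/k_B = ln Z + ⟨E⟩/kT = ln(1.1052) + 0.024015/0.072038 = 0.10003 + 0.33337 = 0.433.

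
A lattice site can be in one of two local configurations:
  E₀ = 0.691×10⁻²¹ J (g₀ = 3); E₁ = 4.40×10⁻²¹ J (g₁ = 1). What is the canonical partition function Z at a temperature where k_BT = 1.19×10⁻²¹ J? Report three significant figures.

Z = 1.70

Eᵢ/kT = 0.58067, 3.6975.
Z = Σ gᵢe^(−Eᵢ/kT) = 3·e^(−0.58067) + 1·e^(−3.6975) = 1.6786 + 0.024785 = 1.7034.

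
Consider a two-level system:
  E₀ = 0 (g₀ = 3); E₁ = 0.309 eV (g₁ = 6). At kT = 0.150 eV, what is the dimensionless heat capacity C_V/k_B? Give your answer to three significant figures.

Eᵢ/kT = 0, 2.0600.
Z = Σ gᵢe^(−Eᵢ/kT) = 3·e^(−0) + 6·e^(−2.0600) = 3.0000 + 0.76472 = 3.7647.
⟨E⟩ = 0.062767 eV, ⟨E²⟩ = 0.019395 eV².
C_V/k_B = (⟨E²⟩ − ⟨E⟩²)/(kT)² = (0.019395 − 0.0039397)/0.022500 = 0.687.

0.687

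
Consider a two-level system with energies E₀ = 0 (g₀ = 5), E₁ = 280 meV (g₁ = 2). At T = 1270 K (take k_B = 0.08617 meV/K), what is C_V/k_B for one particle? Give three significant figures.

k_BT = 0.08617 × 1270 K = 109.44 meV.
Eᵢ/kT = 0, 2.5585.
Z = Σ gᵢe^(−Eᵢ/kT) = 5·e^(−0) + 2·e^(−2.5585) = 5.0000 + 0.15484 = 5.1548.
⟨E⟩ = 8.4106 meV, ⟨E²⟩ = 2355.0 meV².
C_V/k_B = (⟨E²⟩ − ⟨E⟩²)/(kT)² = (2355.0 − 70.738)/11977 = 0.191.

0.191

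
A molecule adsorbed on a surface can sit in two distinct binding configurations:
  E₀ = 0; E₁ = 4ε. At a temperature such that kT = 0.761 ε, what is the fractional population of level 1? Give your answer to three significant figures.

0.00519

Eᵢ/kT = 0, 5.2562.
Z = Σ e^(−Eᵢ/kT) = e^(−0) + e^(−5.2562) = 1.0000 + 0.0052151 = 1.0052.
P₁ = e^(−E₁/kT) / Z = 0.0052151/1.0052 = 0.00519.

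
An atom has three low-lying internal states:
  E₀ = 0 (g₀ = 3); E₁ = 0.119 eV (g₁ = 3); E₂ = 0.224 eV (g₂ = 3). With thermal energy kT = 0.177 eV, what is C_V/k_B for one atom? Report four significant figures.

0.2282

Eᵢ/kT = 0, 0.672316, 1.26554.
Z = Σ gᵢe^(−Eᵢ/kT) = 3·e^(−0) + 3·e^(−0.672316) + 3·e^(−1.26554) = 3.00000 + 1.53157 + 0.846261 = 5.37783.
⟨E⟩ = 0.0691393 eV, ⟨E²⟩ = 0.0119287 eV².
C_V/k_B = (⟨E²⟩ − ⟨E⟩²)/(kT)² = (0.0119287 − 0.00478024)/0.0313290 = 0.2282.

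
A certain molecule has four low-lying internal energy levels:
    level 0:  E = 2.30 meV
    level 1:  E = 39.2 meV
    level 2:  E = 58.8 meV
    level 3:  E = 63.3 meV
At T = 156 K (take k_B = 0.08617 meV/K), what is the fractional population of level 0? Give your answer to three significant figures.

k_BT = 0.08617 × 156 K = 13.443 meV.
Eᵢ/kT = 0.17109, 2.9160, 4.3740, 4.7088.
Z = Σ e^(−Eᵢ/kT) = e^(−0.17109) + e^(−2.9160) + e^(−4.3740) + e^(−4.7088) = 0.84275 + 0.054150 + 0.012601 + 0.0090156 = 0.91852.
P₀ = e^(−E₀/kT) / Z = 0.84275/0.91852 = 0.918.

0.918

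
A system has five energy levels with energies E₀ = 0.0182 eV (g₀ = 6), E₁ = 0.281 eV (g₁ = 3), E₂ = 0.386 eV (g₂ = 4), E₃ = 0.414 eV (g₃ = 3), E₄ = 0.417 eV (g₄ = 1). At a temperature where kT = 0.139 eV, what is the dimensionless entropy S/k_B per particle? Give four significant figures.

Eᵢ/kT = 0.130935, 2.02158, 2.77698, 2.97842, 3.00000.
Z = Σ gᵢe^(−Eᵢ/kT) = 6·e^(−0.130935) + 3·e^(−2.02158) + 4·e^(−2.77698) + 3·e^(−2.97842) + 1·e^(−3.00000) = 5.26365 + 0.397338 + 0.248905 + 0.152619 + 0.0497871 = 6.11230.
⟨E⟩ = Σ EᵢPᵢ = 0.0633924 eV.
S/k_B = ln Z + ⟨E⟩/kT = ln(6.11230) + 0.0633924/0.139 = 1.81030 + 0.456060 = 2.266.

2.266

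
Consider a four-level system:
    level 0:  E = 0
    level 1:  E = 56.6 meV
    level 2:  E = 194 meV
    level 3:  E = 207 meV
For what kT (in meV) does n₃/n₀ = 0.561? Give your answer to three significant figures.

n₃/n₀ = exp[−(E₃−E₀)/kT] = 0.561.
⇒ (E₃−E₀)/kT = ln(1/0.561) = ln(1.7825) = 0.57802.
kT = 207 meV / 0.57802 = 358 meV.

358 meV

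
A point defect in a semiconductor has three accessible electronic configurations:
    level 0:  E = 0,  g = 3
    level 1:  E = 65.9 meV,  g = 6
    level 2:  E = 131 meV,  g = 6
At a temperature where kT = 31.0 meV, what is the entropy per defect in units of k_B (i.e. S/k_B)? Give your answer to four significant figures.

1.834

Eᵢ/kT = 0, 2.12581, 4.22581.
Z = Σ gᵢe^(−Eᵢ/kT) = 3·e^(−0) + 6·e^(−2.12581) + 6·e^(−4.22581) = 3.00000 + 0.716018 + 0.0876810 = 3.80370.
⟨E⟩ = Σ EᵢPᵢ = 15.4249 meV.
S/k_B = ln Z + ⟨E⟩/kT = ln(3.80370) + 15.4249/31.0 = 1.33597 + 0.497577 = 1.834.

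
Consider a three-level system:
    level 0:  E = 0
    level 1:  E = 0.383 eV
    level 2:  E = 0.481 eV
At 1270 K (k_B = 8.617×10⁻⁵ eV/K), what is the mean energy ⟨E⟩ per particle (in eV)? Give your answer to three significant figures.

0.0168 eV

k_BT = 8.617×10⁻⁵ × 1270 K = 0.10944 eV.
Eᵢ/kT = 0, 3.4996, 4.3951.
Z = Σ e^(−Eᵢ/kT) = e^(−0) + e^(−3.4996) + e^(−4.3951) = 1.0000 + 0.030209 + 0.012338 = 1.0425.
⟨E⟩ = Σ Eᵢ e^(−Eᵢ/kT) / Z = (0·1.0000 + 0.383·0.030209 + 0.481·0.012338) / 1.0425 = 0.0168 eV.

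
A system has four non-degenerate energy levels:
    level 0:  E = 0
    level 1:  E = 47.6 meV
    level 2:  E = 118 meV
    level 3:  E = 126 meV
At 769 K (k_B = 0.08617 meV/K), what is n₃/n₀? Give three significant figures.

k_BT = 0.08617 × 769 K = 66.265 meV.
n₃/n₀ = exp[−(E₃−E₀)/kT] = exp(−(126 meV)/(66.265 meV)) = exp(-1.9015) = 0.149.

0.149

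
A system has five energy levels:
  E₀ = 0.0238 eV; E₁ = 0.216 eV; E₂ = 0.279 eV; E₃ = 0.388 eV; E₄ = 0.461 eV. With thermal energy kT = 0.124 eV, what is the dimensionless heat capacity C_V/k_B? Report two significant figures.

Eᵢ/kT = 0.1919, 1.742, 2.250, 3.129, 3.718.
Z = Σ e^(−Eᵢ/kT) = e^(−0.1919) + e^(−1.742) + e^(−2.250) + e^(−3.129) + e^(−3.718) = 0.8254 + 0.1752 + 0.1054 + 0.04376 + 0.02428 = 1.174.
⟨E⟩ = 0.09801 eV, ⟨E²⟩ = 0.02436 eV².
C_V/k_B = (⟨E²⟩ − ⟨E⟩²)/(kT)² = (0.02436 − 0.009606)/0.01538 = 0.96.

0.96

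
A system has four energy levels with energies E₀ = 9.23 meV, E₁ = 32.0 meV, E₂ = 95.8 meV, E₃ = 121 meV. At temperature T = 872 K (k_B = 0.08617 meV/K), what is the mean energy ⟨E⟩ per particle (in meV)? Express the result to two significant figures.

k_BT = 0.08617 × 872 K = 75.14 meV.
Eᵢ/kT = 0.1228, 0.4259, 1.275, 1.610.
Z = Σ e^(−Eᵢ/kT) = e^(−0.1228) + e^(−0.4259) + e^(−1.275) + e^(−1.610) = 0.8844 + 0.6532 + 0.2794 + 0.1999 = 2.017.
⟨E⟩ = Σ Eᵢ e^(−Eᵢ/kT) / Z = (9.23·0.8844 + 32.0·0.6532 + 95.8·0.2794 + 121·0.1999) / 2.017 = 40 meV.

40 meV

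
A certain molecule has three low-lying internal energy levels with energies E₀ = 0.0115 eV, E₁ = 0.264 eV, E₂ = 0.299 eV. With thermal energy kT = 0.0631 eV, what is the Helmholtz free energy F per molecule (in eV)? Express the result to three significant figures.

Eᵢ/kT = 0.18225, 4.1838, 4.7385.
Z = Σ e^(−Eᵢ/kT) = e^(−0.18225) + e^(−4.1838) + e^(−4.7385) = 0.83339 + 0.015240 + 0.0087518 = 0.85738.
F = −kT ln Z = −0.0631 × ln(0.85738) = −0.0631 × -0.15387 = 0.00971 eV.

0.00971 eV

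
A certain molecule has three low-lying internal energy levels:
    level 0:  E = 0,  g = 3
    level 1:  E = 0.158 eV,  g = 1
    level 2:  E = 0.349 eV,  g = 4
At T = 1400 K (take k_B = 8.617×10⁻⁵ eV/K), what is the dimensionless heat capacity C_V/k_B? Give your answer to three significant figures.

0.583

k_BT = 8.617×10⁻⁵ × 1400 K = 0.12064 eV.
Eᵢ/kT = 0, 1.3097, 2.8929.
Z = Σ gᵢe^(−Eᵢ/kT) = 3·e^(−0) + 1·e^(−1.3097) + 4·e^(−2.8929) = 3.0000 + 0.26990 + 0.22166 = 3.4916.
⟨E⟩ = 0.034369 eV, ⟨E²⟩ = 0.0096621 eV².
C_V/k_B = (⟨E²⟩ − ⟨E⟩²)/(kT)² = (0.0096621 − 0.0011812)/0.014554 = 0.583.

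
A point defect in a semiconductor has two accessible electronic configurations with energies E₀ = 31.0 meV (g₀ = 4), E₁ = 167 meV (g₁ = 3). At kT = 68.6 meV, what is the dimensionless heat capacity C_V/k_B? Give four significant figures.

Eᵢ/kT = 0.451895, 2.43440.
Z = Σ gᵢe^(−Eᵢ/kT) = 4·e^(−0.451895) + 3·e^(−2.43440) = 2.54568 + 0.262951 = 2.80863.
⟨E⟩ = 43.7327 meV, ⟨E²⟩ = 3482.07 meV².
C_V/k_B = (⟨E²⟩ − ⟨E⟩²)/(kT)² = (3482.07 − 1912.55)/4705.96 = 0.3335.

0.3335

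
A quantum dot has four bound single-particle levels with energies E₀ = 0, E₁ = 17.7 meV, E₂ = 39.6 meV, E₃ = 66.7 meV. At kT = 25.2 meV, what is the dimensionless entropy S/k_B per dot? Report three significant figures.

1.06

Eᵢ/kT = 0, 0.70238, 1.5714, 2.6468.
Z = Σ e^(−Eᵢ/kT) = e^(−0) + e^(−0.70238) + e^(−1.5714) + e^(−2.6468) = 1.0000 + 0.49540 + 0.20775 + 0.070878 = 1.7740.
⟨E⟩ = Σ EᵢPᵢ = 12.245 meV.
S/k_B = ln Z + ⟨E⟩/kT = ln(1.7740) + 12.245/25.2 = 0.57324 + 0.48591 = 1.06.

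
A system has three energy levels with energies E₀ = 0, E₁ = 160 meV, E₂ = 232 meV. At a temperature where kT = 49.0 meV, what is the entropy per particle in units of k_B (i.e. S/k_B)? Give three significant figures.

Eᵢ/kT = 0, 3.2653, 4.7347.
Z = Σ e^(−Eᵢ/kT) = e^(−0) + e^(−3.2653) + e^(−4.7347) = 1.0000 + 0.038185 + 0.0087851 = 1.0470.
⟨E⟩ = Σ EᵢPᵢ = 7.7820 meV.
S/k_B = ln Z + ⟨E⟩/kT = ln(1.0470) + 7.7820/49.0 = 0.045929 + 0.15882 = 0.205.

0.205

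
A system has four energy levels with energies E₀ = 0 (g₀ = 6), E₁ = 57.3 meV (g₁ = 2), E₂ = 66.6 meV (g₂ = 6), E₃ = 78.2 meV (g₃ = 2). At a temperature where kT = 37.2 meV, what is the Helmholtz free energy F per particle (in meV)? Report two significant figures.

-76 meV

Eᵢ/kT = 0, 1.540, 1.790, 2.102.
Z = Σ gᵢe^(−Eᵢ/kT) = 6·e^(−0) + 2·e^(−1.540) + 6·e^(−1.790) + 2·e^(−2.102) = 6.000 + 0.4288 + 1.002 + 0.2444 = 7.675.
F = −kT ln Z = −37.2 × ln(7.675) = −37.2 × 2.038 = -76 meV.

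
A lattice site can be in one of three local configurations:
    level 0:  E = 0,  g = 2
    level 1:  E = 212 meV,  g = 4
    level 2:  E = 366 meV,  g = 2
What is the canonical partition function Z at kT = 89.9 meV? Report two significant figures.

Eᵢ/kT = 0, 2.358, 4.071.
Z = Σ gᵢe^(−Eᵢ/kT) = 2·e^(−0) + 4·e^(−2.358) + 2·e^(−4.071) = 2.000 + 0.3784 + 0.03412 = 2.413.

Z = 2.4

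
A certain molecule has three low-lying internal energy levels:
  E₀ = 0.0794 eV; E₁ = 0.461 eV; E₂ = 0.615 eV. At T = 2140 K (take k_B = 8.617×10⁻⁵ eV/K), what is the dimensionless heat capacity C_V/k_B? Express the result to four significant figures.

0.7224

k_BT = 8.617×10⁻⁵ × 2140 K = 0.184404 eV.
Eᵢ/kT = 0.430576, 2.49995, 3.33507.
Z = Σ e^(−Eᵢ/kT) = e^(−0.430576) + e^(−2.49995) + e^(−3.33507) = 0.650135 + 0.0820891 + 0.0356121 = 0.767836.
⟨E⟩ = 0.145038 eV, ⟨E²⟩ = 0.0456005 eV².
C_V/k_B = (⟨E²⟩ − ⟨E⟩²)/(kT)² = (0.0456005 − 0.0210360)/0.0340048 = 0.7224.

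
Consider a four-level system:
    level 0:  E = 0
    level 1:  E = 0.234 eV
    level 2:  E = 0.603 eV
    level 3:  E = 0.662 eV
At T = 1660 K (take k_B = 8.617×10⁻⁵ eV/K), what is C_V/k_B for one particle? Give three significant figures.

0.692

k_BT = 8.617×10⁻⁵ × 1660 K = 0.14304 eV.
Eᵢ/kT = 0, 1.6359, 4.2156, 4.6281.
Z = Σ e^(−Eᵢ/kT) = e^(−0) + e^(−1.6359) + e^(−4.2156) + e^(−4.6281) = 1.0000 + 0.19478 + 0.014763 + 0.0097733 = 1.2193.
⟨E⟩ = 0.049988 eV, ⟨E²⟩ = 0.016662 eV².
C_V/k_B = (⟨E²⟩ − ⟨E⟩²)/(kT)² = (0.016662 − 0.0024988)/0.020460 = 0.692.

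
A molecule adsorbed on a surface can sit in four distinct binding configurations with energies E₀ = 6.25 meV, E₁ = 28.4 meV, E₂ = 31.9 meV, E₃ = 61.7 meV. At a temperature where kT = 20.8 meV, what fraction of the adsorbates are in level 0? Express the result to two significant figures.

Eᵢ/kT = 0.3005, 1.365, 1.534, 2.966.
Z = Σ e^(−Eᵢ/kT) = e^(−0.3005) + e^(−1.365) + e^(−1.534) + e^(−2.966) = 0.7404 + 0.2554 + 0.2157 + 0.05151 = 1.263.
P₀ = e^(−E₀/kT) / Z = 0.7404/1.263 = 0.59.

0.59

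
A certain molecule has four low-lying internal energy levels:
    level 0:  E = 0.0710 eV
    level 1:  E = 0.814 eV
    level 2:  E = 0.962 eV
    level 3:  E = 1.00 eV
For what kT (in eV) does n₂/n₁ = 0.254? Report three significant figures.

0.108 eV

n₂/n₁ = exp[−(E₂−E₁)/kT] = 0.254.
⇒ (E₂−E₁)/kT = ln(1/0.254) = ln(3.9370) = 1.3704.
kT = 0.148 eV / 1.3704 = 0.108 eV.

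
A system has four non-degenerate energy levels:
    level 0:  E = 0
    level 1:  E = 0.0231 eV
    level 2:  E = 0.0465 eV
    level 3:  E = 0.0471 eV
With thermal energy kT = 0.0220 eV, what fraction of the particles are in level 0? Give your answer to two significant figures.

Eᵢ/kT = 0, 1.050, 2.114, 2.141.
Z = Σ e^(−Eᵢ/kT) = e^(−0) + e^(−1.050) + e^(−2.114) + e^(−2.141) = 1.000 + 0.3499 + 0.1208 + 0.1175 = 1.588.
P₀ = e^(−E₀/kT) / Z = 1.000/1.588 = 0.63.

0.63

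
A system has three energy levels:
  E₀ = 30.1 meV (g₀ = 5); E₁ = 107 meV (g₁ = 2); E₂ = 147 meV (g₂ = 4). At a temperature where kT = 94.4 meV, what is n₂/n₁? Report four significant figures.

n₂/n₁ = (g₂/g₁) exp[−(E₂−E₁)/kT] = (4/2) × exp(−(40 meV)/(94.4 meV)) = (4/2) × exp(-0.423729) = 1.309.

1.309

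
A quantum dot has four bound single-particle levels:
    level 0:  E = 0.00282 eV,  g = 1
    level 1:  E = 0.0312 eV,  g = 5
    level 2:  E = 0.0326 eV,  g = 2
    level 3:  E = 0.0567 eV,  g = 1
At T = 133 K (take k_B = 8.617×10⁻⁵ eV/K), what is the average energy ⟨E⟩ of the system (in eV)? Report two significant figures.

0.013 eV

k_BT = 8.617×10⁻⁵ × 133 K = 0.01146 eV.
Eᵢ/kT = 0.2461, 2.723, 2.845, 4.948.
Z = Σ gᵢe^(−Eᵢ/kT) = 1·e^(−0.2461) + 5·e^(−2.723) + 2·e^(−2.845) + 1·e^(−4.948) = 0.7818 + 0.3284 + 0.1163 + 0.007098 = 1.234.
⟨E⟩ = Σ Eᵢ gᵢe^(−Eᵢ/kT) / Z = (0.00282·0.7818 + 0.0312·0.3284 + 0.0326·0.1163 + 0.0567·0.007098) / 1.234 = 0.013 eV.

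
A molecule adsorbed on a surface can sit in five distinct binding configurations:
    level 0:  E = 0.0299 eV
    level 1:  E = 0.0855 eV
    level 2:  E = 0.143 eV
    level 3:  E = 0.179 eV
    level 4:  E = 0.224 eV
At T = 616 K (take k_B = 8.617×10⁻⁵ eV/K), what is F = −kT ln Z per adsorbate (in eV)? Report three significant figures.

0.00644 eV

k_BT = 8.617×10⁻⁵ × 616 K = 0.053081 eV.
Eᵢ/kT = 0.56329, 1.6107, 2.6940, 3.3722, 4.2200.
Z = Σ e^(−Eᵢ/kT) = e^(−0.56329) + e^(−1.6107) + e^(−2.6940) + e^(−3.3722) + e^(−4.2200) = 0.56933 + 0.19975 + 0.067610 + 0.034314 + 0.014699 = 0.88570.
F = −kT ln Z = −0.053081 × ln(0.88570) = −0.053081 × -0.12138 = 0.00644 eV.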